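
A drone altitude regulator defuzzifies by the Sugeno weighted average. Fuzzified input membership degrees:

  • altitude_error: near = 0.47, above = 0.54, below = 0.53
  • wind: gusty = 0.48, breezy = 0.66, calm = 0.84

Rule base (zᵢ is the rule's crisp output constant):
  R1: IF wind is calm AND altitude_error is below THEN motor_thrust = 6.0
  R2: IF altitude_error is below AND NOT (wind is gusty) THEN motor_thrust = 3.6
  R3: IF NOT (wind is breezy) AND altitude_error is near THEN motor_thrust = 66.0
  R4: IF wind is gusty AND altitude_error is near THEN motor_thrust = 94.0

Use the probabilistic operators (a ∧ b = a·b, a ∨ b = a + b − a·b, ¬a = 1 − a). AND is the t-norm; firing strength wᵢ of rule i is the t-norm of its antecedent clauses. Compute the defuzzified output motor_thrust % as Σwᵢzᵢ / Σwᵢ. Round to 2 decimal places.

R1 (z=6.0): calm=0.84, below=0.53; AND[a·b] → w = 0.4452
R2 (z=3.6): below=0.53, ¬gusty=1−0.48=0.52; AND[a·b] → w = 0.2756
R3 (z=66.0): ¬breezy=1−0.66=0.34, near=0.47; AND[a·b] → w = 0.1598
R4 (z=94.0): gusty=0.48, near=0.47; AND[a·b] → w = 0.2256
Weighted average = (0.4452·6.0 + 0.2756·3.6 + 0.1598·66.0 + 0.2256·94.0) / (0.4452 + 0.2756 + 0.1598 + 0.2256)
  = 35.4166 / 1.1062 = 32.02

32.02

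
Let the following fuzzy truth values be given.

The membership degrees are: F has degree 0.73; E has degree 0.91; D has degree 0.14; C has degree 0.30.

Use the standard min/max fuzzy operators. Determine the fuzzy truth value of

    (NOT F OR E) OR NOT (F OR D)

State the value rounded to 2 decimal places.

0.91

NOT F = 1 − 0.73 = 0.27
NOT F OR E = max(a, b) on (0.27, 0.91) = 0.91
F OR D = max(a, b) on (0.73, 0.14) = 0.73
NOT (F OR D) = 1 − 0.73 = 0.27
(NOT F OR E) OR NOT (F OR D) = max(a, b) on (0.91, 0.27) = 0.91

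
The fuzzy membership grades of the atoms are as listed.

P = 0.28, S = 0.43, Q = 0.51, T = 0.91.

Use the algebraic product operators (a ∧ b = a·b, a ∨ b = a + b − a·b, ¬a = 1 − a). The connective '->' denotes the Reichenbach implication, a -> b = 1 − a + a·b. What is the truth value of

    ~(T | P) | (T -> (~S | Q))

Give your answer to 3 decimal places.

0.821

T | P = a + b − a·b on (0.9100, 0.2800) = 0.9352
~(T | P) = 1 − 0.9352 = 0.0648
~S = 1 − 0.4300 = 0.5700
~S | Q = a + b − a·b on (0.5700, 0.5100) = 0.7893
T -> (~S | Q)  [Reichenbach: 1 − a + a·b] with a=0.9100, b=0.7893 → 0.8083
~(T | P) | (T -> (~S | Q)) = a + b − a·b on (0.0648, 0.8083) = 0.8207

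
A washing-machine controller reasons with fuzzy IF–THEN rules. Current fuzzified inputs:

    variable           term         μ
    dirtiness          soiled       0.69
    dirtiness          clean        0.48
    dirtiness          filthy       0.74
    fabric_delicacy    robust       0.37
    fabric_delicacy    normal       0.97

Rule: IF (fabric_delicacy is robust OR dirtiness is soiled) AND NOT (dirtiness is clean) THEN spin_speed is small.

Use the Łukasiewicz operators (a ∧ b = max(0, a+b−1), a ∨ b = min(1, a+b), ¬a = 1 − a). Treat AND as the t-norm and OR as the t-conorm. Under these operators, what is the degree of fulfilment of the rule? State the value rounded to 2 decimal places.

firing strength: (robust=0.37 OR soiled=0.69) = 1.00; AND[max(0, a+b−1)] with ¬clean=1−0.48=0.52 → w = 0.52

0.52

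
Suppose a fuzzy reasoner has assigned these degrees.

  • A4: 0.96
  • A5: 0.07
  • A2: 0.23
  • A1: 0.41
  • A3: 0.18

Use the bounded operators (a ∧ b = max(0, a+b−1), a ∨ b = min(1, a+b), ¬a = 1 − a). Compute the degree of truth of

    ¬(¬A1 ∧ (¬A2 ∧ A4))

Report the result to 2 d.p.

0.68

¬A1 = 1 − 0.41 = 0.59
¬A2 = 1 − 0.23 = 0.77
¬A2 ∧ A4 = max(0, a+b−1) on (0.77, 0.96) = 0.73
¬A1 ∧ (¬A2 ∧ A4) = max(0, a+b−1) on (0.59, 0.73) = 0.32
¬(¬A1 ∧ (¬A2 ∧ A4)) = 1 − 0.32 = 0.68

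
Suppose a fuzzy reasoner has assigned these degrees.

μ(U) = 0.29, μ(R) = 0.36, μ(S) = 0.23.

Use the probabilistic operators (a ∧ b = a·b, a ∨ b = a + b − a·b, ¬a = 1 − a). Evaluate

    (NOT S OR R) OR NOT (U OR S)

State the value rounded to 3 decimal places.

0.933

NOT S = 1 − 0.2300 = 0.7700
NOT S OR R = a + b − a·b on (0.7700, 0.3600) = 0.8528
U OR S = a + b − a·b on (0.2900, 0.2300) = 0.4533
NOT (U OR S) = 1 − 0.4533 = 0.5467
(NOT S OR R) OR NOT (U OR S) = a + b − a·b on (0.8528, 0.5467) = 0.9333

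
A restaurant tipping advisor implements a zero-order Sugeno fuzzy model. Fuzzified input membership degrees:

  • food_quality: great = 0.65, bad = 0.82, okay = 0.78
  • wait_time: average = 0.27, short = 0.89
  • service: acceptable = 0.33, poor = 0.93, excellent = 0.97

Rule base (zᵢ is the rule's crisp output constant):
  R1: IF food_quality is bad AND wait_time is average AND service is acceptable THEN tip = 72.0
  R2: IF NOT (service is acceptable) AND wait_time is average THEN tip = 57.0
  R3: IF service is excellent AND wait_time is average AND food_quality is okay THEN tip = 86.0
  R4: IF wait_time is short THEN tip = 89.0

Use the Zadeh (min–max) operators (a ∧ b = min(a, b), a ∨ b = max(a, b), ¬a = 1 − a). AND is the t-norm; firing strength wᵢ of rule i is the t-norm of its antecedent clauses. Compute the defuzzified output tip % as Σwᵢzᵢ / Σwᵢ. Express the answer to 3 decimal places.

R1 (z=72.0): bad=0.82, average=0.27, acceptable=0.33; AND[min(a, b)] → w = 0.27
R2 (z=57.0): ¬acceptable=1−0.33=0.67, average=0.27; AND[min(a, b)] → w = 0.27
R3 (z=86.0): excellent=0.97, average=0.27, okay=0.78; AND[min(a, b)] → w = 0.27
R4 (z=89.0): short=0.89 → w = 0.89
Weighted average = (0.27·72.0 + 0.27·57.0 + 0.27·86.0 + 0.89·89.0) / (0.27 + 0.27 + 0.27 + 0.89)
  = 137.2600 / 1.7000 = 80.741

80.741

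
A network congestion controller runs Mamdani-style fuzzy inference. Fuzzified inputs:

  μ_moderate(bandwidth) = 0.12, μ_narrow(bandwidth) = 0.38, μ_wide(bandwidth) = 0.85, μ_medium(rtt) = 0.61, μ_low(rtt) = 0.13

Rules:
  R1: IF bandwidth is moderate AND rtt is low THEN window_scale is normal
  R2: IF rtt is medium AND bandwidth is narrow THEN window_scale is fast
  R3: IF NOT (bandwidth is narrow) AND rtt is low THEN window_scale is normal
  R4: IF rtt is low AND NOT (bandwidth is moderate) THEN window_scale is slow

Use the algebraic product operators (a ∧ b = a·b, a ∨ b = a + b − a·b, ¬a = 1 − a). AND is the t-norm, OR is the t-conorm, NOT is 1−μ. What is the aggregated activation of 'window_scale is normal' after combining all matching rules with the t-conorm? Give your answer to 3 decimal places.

R1: moderate=0.12, low=0.13; AND[a·b] → w = 0.0156
R2: medium=0.61, narrow=0.38; AND[a·b] → w = 0.2318
R3: ¬narrow=1−0.38=0.62, low=0.13; AND[a·b] → w = 0.0806
R4: low=0.13, ¬moderate=1−0.12=0.88; AND[a·b] → w = 0.1144
Rules with consequent 'normal': {R1, R3} → strengths 0.0156, 0.0806
Aggregate via t-conorm [a + b − a·b]: 0.0949

0.095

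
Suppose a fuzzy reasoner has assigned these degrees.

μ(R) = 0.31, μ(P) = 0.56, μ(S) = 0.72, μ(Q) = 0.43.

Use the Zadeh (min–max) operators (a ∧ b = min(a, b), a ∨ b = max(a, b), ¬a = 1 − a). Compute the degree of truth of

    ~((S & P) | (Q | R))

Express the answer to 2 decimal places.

S & P = min(a, b) on (0.72, 0.56) = 0.56
Q | R = max(a, b) on (0.43, 0.31) = 0.43
(S & P) | (Q | R) = max(a, b) on (0.56, 0.43) = 0.56
~((S & P) | (Q | R)) = 1 − 0.56 = 0.44

0.44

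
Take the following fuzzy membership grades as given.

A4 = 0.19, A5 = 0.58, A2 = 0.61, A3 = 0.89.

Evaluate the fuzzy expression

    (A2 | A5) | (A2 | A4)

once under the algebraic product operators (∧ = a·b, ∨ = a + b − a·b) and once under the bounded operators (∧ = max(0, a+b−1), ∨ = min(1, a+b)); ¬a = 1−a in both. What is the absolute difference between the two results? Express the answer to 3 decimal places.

0.052

Under algebraic product:
  A2 | A5 = a + b − a·b on (0.6100, 0.5800) = 0.8362
  A2 | A4 = a + b − a·b on (0.6100, 0.1900) = 0.6841
  (A2 | A5) | (A2 | A4) = a + b − a·b on (0.8362, 0.6841) = 0.9483
  → value = 0.9483
Under bounded:
  A2 | A5 = min(1, a+b) on (0.61, 0.58) = 1.00
  A2 | A4 = min(1, a+b) on (0.61, 0.19) = 0.80
  (A2 | A5) | (A2 | A4) = min(1, a+b) on (1.00, 0.80) = 1.00
  → value = 1.0000
|0.9483 − 1.0000| = 0.052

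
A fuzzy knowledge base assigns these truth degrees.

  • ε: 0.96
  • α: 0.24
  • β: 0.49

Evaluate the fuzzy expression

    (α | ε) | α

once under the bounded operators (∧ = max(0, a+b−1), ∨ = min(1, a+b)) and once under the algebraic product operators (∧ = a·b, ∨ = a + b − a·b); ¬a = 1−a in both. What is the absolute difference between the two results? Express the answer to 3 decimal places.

Under bounded:
  α | ε = min(1, a+b) on (0.24, 0.96) = 1.00
  (α | ε) | α = min(1, a+b) on (1.00, 0.24) = 1.00
  → value = 1.0000
Under algebraic product:
  α | ε = a + b − a·b on (0.2400, 0.9600) = 0.9696
  (α | ε) | α = a + b − a·b on (0.9696, 0.2400) = 0.9769
  → value = 0.9769
|1.0000 − 0.9769| = 0.023

0.023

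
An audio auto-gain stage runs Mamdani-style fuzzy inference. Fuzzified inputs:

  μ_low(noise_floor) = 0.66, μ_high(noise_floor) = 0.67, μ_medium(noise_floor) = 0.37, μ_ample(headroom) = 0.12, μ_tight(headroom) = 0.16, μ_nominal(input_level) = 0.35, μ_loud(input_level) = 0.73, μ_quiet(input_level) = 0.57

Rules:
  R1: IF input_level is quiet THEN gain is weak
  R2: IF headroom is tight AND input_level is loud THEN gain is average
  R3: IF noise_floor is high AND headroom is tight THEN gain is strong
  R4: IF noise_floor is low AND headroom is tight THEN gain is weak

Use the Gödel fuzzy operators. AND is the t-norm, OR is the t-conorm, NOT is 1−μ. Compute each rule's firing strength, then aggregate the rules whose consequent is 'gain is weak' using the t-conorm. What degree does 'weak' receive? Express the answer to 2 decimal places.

0.57

R1: quiet=0.57 → w = 0.57
R2: tight=0.16, loud=0.73; AND[min(a, b)] → w = 0.16
R3: high=0.67, tight=0.16; AND[min(a, b)] → w = 0.16
R4: low=0.66, tight=0.16; AND[min(a, b)] → w = 0.16
Rules with consequent 'weak': {R1, R4} → strengths 0.57, 0.16
Aggregate via t-conorm [max(a, b)]: 0.57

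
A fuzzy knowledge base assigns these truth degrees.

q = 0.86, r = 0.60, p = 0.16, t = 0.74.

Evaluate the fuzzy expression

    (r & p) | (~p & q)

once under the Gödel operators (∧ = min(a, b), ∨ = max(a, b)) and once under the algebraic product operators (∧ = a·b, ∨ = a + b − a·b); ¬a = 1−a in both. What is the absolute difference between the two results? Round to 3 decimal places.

0.091

Under Gödel:
  r & p = min(a, b) on (0.60, 0.16) = 0.16
  ~p = 1 − 0.16 = 0.84
  ~p & q = min(a, b) on (0.84, 0.86) = 0.84
  (r & p) | (~p & q) = max(a, b) on (0.16, 0.84) = 0.84
  → value = 0.8400
Under algebraic product:
  r & p = a·b on (0.6000, 0.1600) = 0.0960
  ~p = 1 − 0.1600 = 0.8400
  ~p & q = a·b on (0.8400, 0.8600) = 0.7224
  (r & p) | (~p & q) = a + b − a·b on (0.0960, 0.7224) = 0.7490
  → value = 0.7490
|0.8400 − 0.7490| = 0.091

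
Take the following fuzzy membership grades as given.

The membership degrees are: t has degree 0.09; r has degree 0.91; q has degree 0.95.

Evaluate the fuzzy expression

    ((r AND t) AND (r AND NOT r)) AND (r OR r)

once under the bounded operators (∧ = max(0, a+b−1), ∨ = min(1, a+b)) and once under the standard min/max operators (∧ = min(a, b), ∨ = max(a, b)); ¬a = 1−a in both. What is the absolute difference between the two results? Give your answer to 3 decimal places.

Under bounded:
  r AND t = max(0, a+b−1) on (0.91, 0.09) = 0.00
  NOT r = 1 − 0.91 = 0.09
  r AND NOT r = max(0, a+b−1) on (0.91, 0.09) = 0.00
  (r AND t) AND (r AND NOT r) = max(0, a+b−1) on (0.00, 0.00) = 0.00
  r OR r = min(1, a+b) on (0.91, 0.91) = 1.00
  ((r AND t) AND (r AND NOT r)) AND (r OR r) = max(0, a+b−1) on (0.00, 1.00) = 0.00
  → value = 0.0000
Under standard min/max:
  r AND t = min(a, b) on (0.91, 0.09) = 0.09
  NOT r = 1 − 0.91 = 0.09
  r AND NOT r = min(a, b) on (0.91, 0.09) = 0.09
  (r AND t) AND (r AND NOT r) = min(a, b) on (0.09, 0.09) = 0.09
  r OR r = max(a, b) on (0.91, 0.91) = 0.91
  ((r AND t) AND (r AND NOT r)) AND (r OR r) = min(a, b) on (0.09, 0.91) = 0.09
  → value = 0.0900
|0.0000 − 0.0900| = 0.090

0.090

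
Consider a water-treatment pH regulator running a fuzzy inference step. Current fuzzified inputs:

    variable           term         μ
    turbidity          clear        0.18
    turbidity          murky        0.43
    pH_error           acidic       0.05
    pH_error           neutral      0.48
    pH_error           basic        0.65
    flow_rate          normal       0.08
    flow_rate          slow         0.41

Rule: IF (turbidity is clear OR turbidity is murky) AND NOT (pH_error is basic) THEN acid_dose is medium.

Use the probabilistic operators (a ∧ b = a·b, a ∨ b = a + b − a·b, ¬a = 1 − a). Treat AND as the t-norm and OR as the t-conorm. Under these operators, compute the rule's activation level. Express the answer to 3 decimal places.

0.186

firing strength: (clear=0.18 OR murky=0.43) = 0.5326; AND[a·b] with ¬basic=1−0.65=0.35 → w = 0.1864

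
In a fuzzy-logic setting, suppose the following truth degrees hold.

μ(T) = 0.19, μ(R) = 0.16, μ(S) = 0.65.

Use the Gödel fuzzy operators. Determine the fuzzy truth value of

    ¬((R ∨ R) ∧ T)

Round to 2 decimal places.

R ∨ R = max(a, b) on (0.16, 0.16) = 0.16
(R ∨ R) ∧ T = min(a, b) on (0.16, 0.19) = 0.16
¬((R ∨ R) ∧ T) = 1 − 0.16 = 0.84

0.84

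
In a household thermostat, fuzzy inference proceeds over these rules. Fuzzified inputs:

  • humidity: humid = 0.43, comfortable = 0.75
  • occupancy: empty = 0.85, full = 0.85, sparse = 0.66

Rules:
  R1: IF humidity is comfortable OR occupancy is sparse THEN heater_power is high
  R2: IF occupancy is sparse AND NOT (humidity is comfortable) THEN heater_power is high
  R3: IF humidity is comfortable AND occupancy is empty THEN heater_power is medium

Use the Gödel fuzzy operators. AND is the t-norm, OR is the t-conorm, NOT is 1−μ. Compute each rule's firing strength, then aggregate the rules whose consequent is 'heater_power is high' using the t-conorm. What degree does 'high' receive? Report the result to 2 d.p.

R1: comfortable=0.75, sparse=0.66; OR[max(a, b)] → w = 0.75
R2: sparse=0.66, ¬comfortable=1−0.75=0.25; AND[min(a, b)] → w = 0.25
R3: comfortable=0.75, empty=0.85; AND[min(a, b)] → w = 0.75
Rules with consequent 'high': {R1, R2} → strengths 0.75, 0.25
Aggregate via t-conorm [max(a, b)]: 0.75

0.75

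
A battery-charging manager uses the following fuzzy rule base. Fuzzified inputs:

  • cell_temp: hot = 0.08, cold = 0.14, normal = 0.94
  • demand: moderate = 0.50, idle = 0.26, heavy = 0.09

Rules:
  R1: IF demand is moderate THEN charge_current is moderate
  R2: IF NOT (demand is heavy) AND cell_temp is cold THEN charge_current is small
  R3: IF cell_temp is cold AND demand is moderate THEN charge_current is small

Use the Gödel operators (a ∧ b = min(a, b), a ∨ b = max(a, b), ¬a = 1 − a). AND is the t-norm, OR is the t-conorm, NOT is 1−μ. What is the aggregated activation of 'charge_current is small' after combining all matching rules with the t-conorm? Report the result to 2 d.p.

R1: moderate=0.50 → w = 0.50
R2: ¬heavy=1−0.09=0.91, cold=0.14; AND[min(a, b)] → w = 0.14
R3: cold=0.14, moderate=0.50; AND[min(a, b)] → w = 0.14
Rules with consequent 'small': {R2, R3} → strengths 0.14, 0.14
Aggregate via t-conorm [max(a, b)]: 0.14

0.14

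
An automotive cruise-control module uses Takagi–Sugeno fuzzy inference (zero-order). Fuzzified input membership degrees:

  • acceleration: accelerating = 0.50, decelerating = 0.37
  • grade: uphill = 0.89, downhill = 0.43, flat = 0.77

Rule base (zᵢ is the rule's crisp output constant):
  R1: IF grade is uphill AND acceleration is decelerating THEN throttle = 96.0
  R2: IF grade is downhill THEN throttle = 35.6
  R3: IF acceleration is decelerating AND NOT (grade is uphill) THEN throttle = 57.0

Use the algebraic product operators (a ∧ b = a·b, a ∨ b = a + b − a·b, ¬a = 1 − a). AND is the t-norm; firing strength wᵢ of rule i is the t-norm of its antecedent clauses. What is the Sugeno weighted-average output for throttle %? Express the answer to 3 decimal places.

R1 (z=96.0): uphill=0.89, decelerating=0.37; AND[a·b] → w = 0.3293
R2 (z=35.6): downhill=0.43 → w = 0.4300
R3 (z=57.0): decelerating=0.37, ¬uphill=1−0.89=0.11; AND[a·b] → w = 0.0407
Weighted average = (0.3293·96.0 + 0.4300·35.6 + 0.0407·57.0) / (0.3293 + 0.4300 + 0.0407)
  = 49.2407 / 0.8000 = 61.551

61.551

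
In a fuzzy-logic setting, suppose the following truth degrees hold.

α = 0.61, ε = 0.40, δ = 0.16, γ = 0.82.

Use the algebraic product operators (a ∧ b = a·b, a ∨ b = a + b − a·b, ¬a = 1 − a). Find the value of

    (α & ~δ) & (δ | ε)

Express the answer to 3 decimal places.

~δ = 1 − 0.1600 = 0.8400
α & ~δ = a·b on (0.6100, 0.8400) = 0.5124
δ | ε = a + b − a·b on (0.1600, 0.4000) = 0.4960
(α & ~δ) & (δ | ε) = a·b on (0.5124, 0.4960) = 0.2542

0.254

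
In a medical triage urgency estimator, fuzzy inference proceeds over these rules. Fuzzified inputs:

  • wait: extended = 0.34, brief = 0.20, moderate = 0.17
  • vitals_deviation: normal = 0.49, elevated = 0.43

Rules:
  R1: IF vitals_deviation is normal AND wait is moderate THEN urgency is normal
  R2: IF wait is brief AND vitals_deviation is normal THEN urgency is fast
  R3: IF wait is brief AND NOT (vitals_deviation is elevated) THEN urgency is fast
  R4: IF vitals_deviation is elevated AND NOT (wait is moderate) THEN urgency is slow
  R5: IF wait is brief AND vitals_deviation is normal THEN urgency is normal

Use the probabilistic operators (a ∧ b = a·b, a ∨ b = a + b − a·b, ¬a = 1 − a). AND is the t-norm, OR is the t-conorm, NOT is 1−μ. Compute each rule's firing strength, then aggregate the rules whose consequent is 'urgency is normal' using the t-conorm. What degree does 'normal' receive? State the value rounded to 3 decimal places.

0.173

R1: normal=0.49, moderate=0.17; AND[a·b] → w = 0.0833
R2: brief=0.20, normal=0.49; AND[a·b] → w = 0.0980
R3: brief=0.20, ¬elevated=1−0.43=0.57; AND[a·b] → w = 0.1140
R4: elevated=0.43, ¬moderate=1−0.17=0.83; AND[a·b] → w = 0.3569
R5: brief=0.20, normal=0.49; AND[a·b] → w = 0.0980
Rules with consequent 'normal': {R1, R5} → strengths 0.0833, 0.0980
Aggregate via t-conorm [a + b − a·b]: 0.1731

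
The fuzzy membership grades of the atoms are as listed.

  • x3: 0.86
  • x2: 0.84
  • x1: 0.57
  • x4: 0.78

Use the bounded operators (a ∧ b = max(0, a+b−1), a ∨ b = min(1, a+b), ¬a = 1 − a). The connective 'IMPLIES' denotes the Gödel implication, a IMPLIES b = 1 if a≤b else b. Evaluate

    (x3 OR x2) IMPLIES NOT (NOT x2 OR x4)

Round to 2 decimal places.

x3 OR x2 = min(1, a+b) on (0.86, 0.84) = 1.00
NOT x2 = 1 − 0.84 = 0.16
NOT x2 OR x4 = min(1, a+b) on (0.16, 0.78) = 0.94
NOT (NOT x2 OR x4) = 1 − 0.94 = 0.06
(x3 OR x2) IMPLIES NOT (NOT x2 OR x4)  [Gödel: 1 if a≤b else b] with a=1.00, b=0.06 → 0.06

0.06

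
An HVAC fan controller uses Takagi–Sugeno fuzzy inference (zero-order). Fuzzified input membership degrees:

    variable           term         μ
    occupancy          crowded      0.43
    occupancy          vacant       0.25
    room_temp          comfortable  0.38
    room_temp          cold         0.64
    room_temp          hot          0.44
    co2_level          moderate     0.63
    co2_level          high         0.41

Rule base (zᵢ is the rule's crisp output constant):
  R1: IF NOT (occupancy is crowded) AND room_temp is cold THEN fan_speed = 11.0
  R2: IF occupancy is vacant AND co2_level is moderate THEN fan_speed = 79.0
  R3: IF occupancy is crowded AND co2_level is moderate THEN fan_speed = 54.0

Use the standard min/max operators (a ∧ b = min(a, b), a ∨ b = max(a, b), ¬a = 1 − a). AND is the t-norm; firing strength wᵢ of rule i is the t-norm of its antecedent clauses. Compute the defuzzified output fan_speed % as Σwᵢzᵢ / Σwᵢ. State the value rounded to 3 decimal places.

R1 (z=11.0): ¬crowded=1−0.43=0.57, cold=0.64; AND[min(a, b)] → w = 0.57
R2 (z=79.0): vacant=0.25, moderate=0.63; AND[min(a, b)] → w = 0.25
R3 (z=54.0): crowded=0.43, moderate=0.63; AND[min(a, b)] → w = 0.43
Weighted average = (0.57·11.0 + 0.25·79.0 + 0.43·54.0) / (0.57 + 0.25 + 0.43)
  = 49.2400 / 1.2500 = 39.392

39.392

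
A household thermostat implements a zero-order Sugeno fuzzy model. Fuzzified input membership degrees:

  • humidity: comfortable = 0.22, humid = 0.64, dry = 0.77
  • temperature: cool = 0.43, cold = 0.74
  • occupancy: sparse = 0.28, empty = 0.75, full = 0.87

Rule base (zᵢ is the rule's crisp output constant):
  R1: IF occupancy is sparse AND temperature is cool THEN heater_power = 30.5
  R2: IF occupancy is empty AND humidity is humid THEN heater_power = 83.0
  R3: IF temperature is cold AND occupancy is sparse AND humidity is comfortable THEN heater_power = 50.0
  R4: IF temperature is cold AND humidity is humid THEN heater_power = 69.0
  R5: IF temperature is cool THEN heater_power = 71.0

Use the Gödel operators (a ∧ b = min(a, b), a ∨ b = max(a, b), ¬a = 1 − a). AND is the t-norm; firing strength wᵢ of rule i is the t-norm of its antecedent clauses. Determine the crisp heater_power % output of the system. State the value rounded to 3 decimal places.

R1 (z=30.5): sparse=0.28, cool=0.43; AND[min(a, b)] → w = 0.28
R2 (z=83.0): empty=0.75, humid=0.64; AND[min(a, b)] → w = 0.64
R3 (z=50.0): cold=0.74, sparse=0.28, comfortable=0.22; AND[min(a, b)] → w = 0.22
R4 (z=69.0): cold=0.74, humid=0.64; AND[min(a, b)] → w = 0.64
R5 (z=71.0): cool=0.43 → w = 0.43
Weighted average = (0.28·30.5 + 0.64·83.0 + 0.22·50.0 + 0.64·69.0 + 0.43·71.0) / (0.28 + 0.64 + 0.22 + 0.64 + 0.43)
  = 147.3500 / 2.2100 = 66.674

66.674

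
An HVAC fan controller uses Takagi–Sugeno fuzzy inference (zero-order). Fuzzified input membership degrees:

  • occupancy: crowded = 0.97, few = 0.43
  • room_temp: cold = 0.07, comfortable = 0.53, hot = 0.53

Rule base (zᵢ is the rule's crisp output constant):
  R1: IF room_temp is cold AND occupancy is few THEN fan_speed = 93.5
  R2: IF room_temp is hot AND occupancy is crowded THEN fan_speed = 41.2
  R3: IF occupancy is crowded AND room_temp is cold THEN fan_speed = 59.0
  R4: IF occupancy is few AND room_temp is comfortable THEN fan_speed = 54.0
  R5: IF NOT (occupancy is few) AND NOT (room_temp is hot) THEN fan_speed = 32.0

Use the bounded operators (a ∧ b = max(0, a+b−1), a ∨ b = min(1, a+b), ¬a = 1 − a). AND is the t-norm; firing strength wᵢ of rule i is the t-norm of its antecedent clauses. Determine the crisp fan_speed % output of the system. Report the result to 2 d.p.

R1 (z=93.5): cold=0.07, few=0.43; AND[max(0, a+b−1)] → w = 0.00
R2 (z=41.2): hot=0.53, crowded=0.97; AND[max(0, a+b−1)] → w = 0.50
R3 (z=59.0): crowded=0.97, cold=0.07; AND[max(0, a+b−1)] → w = 0.04
R4 (z=54.0): few=0.43, comfortable=0.53; AND[max(0, a+b−1)] → w = 0.00
R5 (z=32.0): ¬few=1−0.43=0.57, ¬hot=1−0.53=0.47; AND[max(0, a+b−1)] → w = 0.04
Weighted average = (0.00·93.5 + 0.50·41.2 + 0.04·59.0 + 0.00·54.0 + 0.04·32.0) / (0.00 + 0.50 + 0.04 + 0.00 + 0.04)
  = 24.2400 / 0.5800 = 41.79

41.79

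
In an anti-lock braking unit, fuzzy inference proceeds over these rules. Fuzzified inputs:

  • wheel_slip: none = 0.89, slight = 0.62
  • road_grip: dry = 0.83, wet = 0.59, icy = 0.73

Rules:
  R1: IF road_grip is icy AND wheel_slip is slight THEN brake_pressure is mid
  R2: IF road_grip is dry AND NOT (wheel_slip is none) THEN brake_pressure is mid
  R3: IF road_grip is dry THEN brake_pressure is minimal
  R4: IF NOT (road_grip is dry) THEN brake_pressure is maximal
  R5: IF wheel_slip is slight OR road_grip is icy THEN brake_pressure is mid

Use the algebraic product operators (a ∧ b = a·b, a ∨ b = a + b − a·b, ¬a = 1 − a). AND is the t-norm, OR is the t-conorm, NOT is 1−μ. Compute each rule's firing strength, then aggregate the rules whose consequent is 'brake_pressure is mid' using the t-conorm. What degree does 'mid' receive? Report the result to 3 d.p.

R1: icy=0.73, slight=0.62; AND[a·b] → w = 0.4526
R2: dry=0.83, ¬none=1−0.89=0.11; AND[a·b] → w = 0.0913
R3: dry=0.83 → w = 0.8300
R4: ¬dry=1−0.83=0.17 → w = 0.1700
R5: slight=0.62, icy=0.73; OR[a + b − a·b] → w = 0.8974
Rules with consequent 'mid': {R1, R2, R5} → strengths 0.4526, 0.0913, 0.8974
Aggregate via t-conorm [a + b − a·b]: 0.9490

0.949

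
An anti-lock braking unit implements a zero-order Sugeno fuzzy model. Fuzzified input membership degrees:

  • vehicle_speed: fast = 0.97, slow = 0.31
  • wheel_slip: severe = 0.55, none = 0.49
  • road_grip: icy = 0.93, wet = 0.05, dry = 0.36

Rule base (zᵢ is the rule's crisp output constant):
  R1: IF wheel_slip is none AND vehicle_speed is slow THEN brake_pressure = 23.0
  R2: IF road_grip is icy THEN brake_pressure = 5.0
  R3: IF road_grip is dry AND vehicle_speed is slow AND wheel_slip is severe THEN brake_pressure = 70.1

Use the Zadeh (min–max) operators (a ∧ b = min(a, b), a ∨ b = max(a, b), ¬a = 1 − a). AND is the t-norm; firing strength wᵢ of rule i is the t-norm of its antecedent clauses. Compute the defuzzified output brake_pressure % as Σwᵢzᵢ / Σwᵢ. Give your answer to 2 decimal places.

21.62

R1 (z=23.0): none=0.49, slow=0.31; AND[min(a, b)] → w = 0.31
R2 (z=5.0): icy=0.93 → w = 0.93
R3 (z=70.1): dry=0.36, slow=0.31, severe=0.55; AND[min(a, b)] → w = 0.31
Weighted average = (0.31·23.0 + 0.93·5.0 + 0.31·70.1) / (0.31 + 0.93 + 0.31)
  = 33.5110 / 1.5500 = 21.62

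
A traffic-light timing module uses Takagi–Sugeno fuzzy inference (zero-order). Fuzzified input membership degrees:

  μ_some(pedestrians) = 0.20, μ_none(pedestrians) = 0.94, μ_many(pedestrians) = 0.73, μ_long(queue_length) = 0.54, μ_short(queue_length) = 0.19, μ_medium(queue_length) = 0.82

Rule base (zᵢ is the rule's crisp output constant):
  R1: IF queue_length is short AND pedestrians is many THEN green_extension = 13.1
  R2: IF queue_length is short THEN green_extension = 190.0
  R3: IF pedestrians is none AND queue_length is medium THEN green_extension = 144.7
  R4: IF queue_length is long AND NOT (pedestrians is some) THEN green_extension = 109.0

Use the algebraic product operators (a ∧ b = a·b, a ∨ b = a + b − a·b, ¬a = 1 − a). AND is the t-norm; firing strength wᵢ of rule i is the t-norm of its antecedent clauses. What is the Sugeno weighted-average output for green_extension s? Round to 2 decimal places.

128.33

R1 (z=13.1): short=0.19, many=0.73; AND[a·b] → w = 0.1387
R2 (z=190.0): short=0.19 → w = 0.1900
R3 (z=144.7): none=0.94, medium=0.82; AND[a·b] → w = 0.7708
R4 (z=109.0): long=0.54, ¬some=1−0.20=0.80; AND[a·b] → w = 0.4320
Weighted average = (0.1387·13.1 + 0.1900·190.0 + 0.7708·144.7 + 0.4320·109.0) / (0.1387 + 0.1900 + 0.7708 + 0.4320)
  = 196.5397 / 1.5315 = 128.33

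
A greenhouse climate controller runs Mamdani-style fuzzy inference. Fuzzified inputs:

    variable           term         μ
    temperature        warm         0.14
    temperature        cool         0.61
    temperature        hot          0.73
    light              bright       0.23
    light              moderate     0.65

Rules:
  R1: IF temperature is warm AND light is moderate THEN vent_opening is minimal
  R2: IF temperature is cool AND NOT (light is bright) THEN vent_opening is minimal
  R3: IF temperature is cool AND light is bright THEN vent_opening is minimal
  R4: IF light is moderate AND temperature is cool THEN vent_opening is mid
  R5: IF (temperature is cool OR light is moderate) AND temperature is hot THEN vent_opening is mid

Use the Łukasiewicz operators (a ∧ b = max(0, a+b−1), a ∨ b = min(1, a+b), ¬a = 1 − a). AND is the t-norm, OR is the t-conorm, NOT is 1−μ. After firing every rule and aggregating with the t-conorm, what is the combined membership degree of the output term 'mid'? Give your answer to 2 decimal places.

0.99

R1: warm=0.14, moderate=0.65; AND[max(0, a+b−1)] → w = 0.00
R2: cool=0.61, ¬bright=1−0.23=0.77; AND[max(0, a+b−1)] → w = 0.38
R3: cool=0.61, bright=0.23; AND[max(0, a+b−1)] → w = 0.00
R4: moderate=0.65, cool=0.61; AND[max(0, a+b−1)] → w = 0.26
R5: (cool=0.61 OR moderate=0.65) = 1.00; AND[max(0, a+b−1)] with hot=0.73 → w = 0.73
Rules with consequent 'mid': {R4, R5} → strengths 0.26, 0.73
Aggregate via t-conorm [min(1, a+b)]: 0.99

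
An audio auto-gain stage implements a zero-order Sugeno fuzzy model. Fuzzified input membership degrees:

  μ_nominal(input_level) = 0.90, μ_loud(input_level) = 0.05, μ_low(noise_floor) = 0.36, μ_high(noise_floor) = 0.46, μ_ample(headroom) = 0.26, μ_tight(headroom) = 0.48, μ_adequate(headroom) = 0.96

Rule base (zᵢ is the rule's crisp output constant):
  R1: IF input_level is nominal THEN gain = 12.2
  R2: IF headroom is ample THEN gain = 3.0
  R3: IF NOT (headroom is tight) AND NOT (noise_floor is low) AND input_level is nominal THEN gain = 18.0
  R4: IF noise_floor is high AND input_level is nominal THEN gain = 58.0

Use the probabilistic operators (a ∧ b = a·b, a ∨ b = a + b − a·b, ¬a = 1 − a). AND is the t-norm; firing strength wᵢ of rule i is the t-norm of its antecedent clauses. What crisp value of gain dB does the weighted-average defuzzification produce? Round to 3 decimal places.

R1 (z=12.2): nominal=0.90 → w = 0.9000
R2 (z=3.0): ample=0.26 → w = 0.2600
R3 (z=18.0): ¬tight=1−0.48=0.52, ¬low=1−0.36=0.64, nominal=0.90; AND[a·b] → w = 0.2995
R4 (z=58.0): high=0.46, nominal=0.90; AND[a·b] → w = 0.4140
Weighted average = (0.9000·12.2 + 0.2600·3.0 + 0.2995·18.0 + 0.4140·58.0) / (0.9000 + 0.2600 + 0.2995 + 0.4140)
  = 41.1634 / 1.8735 = 21.971

21.971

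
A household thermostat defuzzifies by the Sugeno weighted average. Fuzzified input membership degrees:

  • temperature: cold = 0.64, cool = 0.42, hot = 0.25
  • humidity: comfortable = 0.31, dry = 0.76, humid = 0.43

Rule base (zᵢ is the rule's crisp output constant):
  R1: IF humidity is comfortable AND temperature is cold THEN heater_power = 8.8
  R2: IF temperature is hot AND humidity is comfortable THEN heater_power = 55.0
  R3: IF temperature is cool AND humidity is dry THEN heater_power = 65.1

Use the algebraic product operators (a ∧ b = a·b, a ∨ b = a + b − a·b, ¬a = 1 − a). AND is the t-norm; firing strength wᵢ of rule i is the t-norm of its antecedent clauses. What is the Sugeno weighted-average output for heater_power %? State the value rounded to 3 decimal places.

45.015

R1 (z=8.8): comfortable=0.31, cold=0.64; AND[a·b] → w = 0.1984
R2 (z=55.0): hot=0.25, comfortable=0.31; AND[a·b] → w = 0.0775
R3 (z=65.1): cool=0.42, dry=0.76; AND[a·b] → w = 0.3192
Weighted average = (0.1984·8.8 + 0.0775·55.0 + 0.3192·65.1) / (0.1984 + 0.0775 + 0.3192)
  = 26.7883 / 0.5951 = 45.015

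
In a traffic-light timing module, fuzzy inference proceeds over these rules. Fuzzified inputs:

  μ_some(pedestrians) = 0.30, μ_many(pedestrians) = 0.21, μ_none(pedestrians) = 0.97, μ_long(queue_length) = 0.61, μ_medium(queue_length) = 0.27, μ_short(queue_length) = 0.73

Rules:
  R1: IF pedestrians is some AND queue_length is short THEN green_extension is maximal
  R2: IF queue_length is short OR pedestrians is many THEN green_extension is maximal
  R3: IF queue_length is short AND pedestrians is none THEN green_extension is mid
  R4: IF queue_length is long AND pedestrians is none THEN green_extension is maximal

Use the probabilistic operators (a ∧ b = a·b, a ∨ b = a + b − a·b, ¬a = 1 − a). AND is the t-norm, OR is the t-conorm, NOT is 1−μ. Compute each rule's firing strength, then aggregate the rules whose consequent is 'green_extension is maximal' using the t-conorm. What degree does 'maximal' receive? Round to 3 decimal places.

0.932

R1: some=0.30, short=0.73; AND[a·b] → w = 0.2190
R2: short=0.73, many=0.21; OR[a + b − a·b] → w = 0.7867
R3: short=0.73, none=0.97; AND[a·b] → w = 0.7081
R4: long=0.61, none=0.97; AND[a·b] → w = 0.5917
Rules with consequent 'maximal': {R1, R2, R4} → strengths 0.2190, 0.7867, 0.5917
Aggregate via t-conorm [a + b − a·b]: 0.9320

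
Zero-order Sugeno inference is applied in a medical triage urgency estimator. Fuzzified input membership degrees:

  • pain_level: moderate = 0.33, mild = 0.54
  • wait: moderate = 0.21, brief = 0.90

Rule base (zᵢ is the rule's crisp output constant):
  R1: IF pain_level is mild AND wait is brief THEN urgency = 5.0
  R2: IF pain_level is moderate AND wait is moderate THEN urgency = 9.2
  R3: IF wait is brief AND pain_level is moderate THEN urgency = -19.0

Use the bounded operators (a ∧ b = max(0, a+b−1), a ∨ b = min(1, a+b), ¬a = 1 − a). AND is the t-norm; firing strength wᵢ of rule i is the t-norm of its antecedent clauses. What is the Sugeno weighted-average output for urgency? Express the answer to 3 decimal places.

R1 (z=5.0): mild=0.54, brief=0.90; AND[max(0, a+b−1)] → w = 0.44
R2 (z=9.2): moderate=0.33, moderate=0.21; AND[max(0, a+b−1)] → w = 0.00
R3 (z=-19.0): brief=0.90, moderate=0.33; AND[max(0, a+b−1)] → w = 0.23
Weighted average = (0.44·5.0 + 0.00·9.2 + 0.23·-19.0) / (0.44 + 0.00 + 0.23)
  = -2.1700 / 0.6700 = -3.239

-3.239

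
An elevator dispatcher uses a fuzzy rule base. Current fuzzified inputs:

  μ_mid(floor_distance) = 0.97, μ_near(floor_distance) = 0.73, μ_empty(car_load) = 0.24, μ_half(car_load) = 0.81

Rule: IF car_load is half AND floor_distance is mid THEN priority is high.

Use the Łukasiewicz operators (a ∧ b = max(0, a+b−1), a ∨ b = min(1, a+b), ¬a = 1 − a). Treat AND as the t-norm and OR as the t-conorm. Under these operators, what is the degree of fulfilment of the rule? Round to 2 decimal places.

0.78

firing strength: half=0.81, mid=0.97; AND[max(0, a+b−1)] → w = 0.78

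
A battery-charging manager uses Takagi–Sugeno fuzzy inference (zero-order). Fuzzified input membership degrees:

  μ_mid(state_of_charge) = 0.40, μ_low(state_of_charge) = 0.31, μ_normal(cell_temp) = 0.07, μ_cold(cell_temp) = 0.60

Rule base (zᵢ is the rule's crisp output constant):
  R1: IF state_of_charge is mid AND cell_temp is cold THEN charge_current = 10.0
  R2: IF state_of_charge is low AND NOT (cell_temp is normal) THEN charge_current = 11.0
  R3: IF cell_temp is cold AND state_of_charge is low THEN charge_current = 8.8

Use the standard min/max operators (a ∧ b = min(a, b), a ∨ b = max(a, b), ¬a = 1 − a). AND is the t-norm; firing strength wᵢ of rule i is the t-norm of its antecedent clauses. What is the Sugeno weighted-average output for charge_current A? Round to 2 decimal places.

9.94

R1 (z=10.0): mid=0.40, cold=0.60; AND[min(a, b)] → w = 0.40
R2 (z=11.0): low=0.31, ¬normal=1−0.07=0.93; AND[min(a, b)] → w = 0.31
R3 (z=8.8): cold=0.60, low=0.31; AND[min(a, b)] → w = 0.31
Weighted average = (0.40·10.0 + 0.31·11.0 + 0.31·8.8) / (0.40 + 0.31 + 0.31)
  = 10.1380 / 1.0200 = 9.94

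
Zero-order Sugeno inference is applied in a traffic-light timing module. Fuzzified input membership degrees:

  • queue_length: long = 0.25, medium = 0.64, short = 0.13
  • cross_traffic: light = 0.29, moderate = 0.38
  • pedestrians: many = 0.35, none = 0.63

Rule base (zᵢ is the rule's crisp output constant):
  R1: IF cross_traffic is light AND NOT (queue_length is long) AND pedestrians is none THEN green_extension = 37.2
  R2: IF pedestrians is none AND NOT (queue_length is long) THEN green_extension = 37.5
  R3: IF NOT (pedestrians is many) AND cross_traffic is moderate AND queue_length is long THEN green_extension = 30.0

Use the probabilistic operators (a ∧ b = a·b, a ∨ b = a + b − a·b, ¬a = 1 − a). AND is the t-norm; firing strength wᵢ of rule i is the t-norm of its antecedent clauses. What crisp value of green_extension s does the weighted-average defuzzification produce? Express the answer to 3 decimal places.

36.749

R1 (z=37.2): light=0.29, ¬long=1−0.25=0.75, none=0.63; AND[a·b] → w = 0.1370
R2 (z=37.5): none=0.63, ¬long=1−0.25=0.75; AND[a·b] → w = 0.4725
R3 (z=30.0): ¬many=1−0.35=0.65, moderate=0.38, long=0.25; AND[a·b] → w = 0.0618
Weighted average = (0.1370·37.2 + 0.4725·37.5 + 0.0618·30.0) / (0.1370 + 0.4725 + 0.0618)
  = 24.6686 / 0.6713 = 36.749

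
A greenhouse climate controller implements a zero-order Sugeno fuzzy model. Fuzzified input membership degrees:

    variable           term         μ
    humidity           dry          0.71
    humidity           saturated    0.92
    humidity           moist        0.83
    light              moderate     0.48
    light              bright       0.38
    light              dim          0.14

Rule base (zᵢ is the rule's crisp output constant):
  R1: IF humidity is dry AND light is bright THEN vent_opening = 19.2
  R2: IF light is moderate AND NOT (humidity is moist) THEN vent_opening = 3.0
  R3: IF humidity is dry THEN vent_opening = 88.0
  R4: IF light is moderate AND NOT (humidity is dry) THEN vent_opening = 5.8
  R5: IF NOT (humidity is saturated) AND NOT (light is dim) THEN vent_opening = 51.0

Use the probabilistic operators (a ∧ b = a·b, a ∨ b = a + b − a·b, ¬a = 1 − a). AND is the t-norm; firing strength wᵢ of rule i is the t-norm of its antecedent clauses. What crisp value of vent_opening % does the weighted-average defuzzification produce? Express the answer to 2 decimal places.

56.89

R1 (z=19.2): dry=0.71, bright=0.38; AND[a·b] → w = 0.2698
R2 (z=3.0): moderate=0.48, ¬moist=1−0.83=0.17; AND[a·b] → w = 0.0816
R3 (z=88.0): dry=0.71 → w = 0.7100
R4 (z=5.8): moderate=0.48, ¬dry=1−0.71=0.29; AND[a·b] → w = 0.1392
R5 (z=51.0): ¬saturated=1−0.92=0.08, ¬dim=1−0.14=0.86; AND[a·b] → w = 0.0688
Weighted average = (0.2698·19.2 + 0.0816·3.0 + 0.7100·88.0 + 0.1392·5.8 + 0.0688·51.0) / (0.2698 + 0.0816 + 0.7100 + 0.1392 + 0.0688)
  = 72.2211 / 1.2694 = 56.89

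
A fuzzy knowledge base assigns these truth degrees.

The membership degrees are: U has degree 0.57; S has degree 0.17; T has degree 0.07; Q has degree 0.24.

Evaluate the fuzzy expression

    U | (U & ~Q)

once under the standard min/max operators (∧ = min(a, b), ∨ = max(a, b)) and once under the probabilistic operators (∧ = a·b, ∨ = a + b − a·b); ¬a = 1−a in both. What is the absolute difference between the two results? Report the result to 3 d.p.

Under standard min/max:
  ~Q = 1 − 0.24 = 0.76
  U & ~Q = min(a, b) on (0.57, 0.76) = 0.57
  U | (U & ~Q) = max(a, b) on (0.57, 0.57) = 0.57
  → value = 0.5700
Under probabilistic:
  ~Q = 1 − 0.2400 = 0.7600
  U & ~Q = a·b on (0.5700, 0.7600) = 0.4332
  U | (U & ~Q) = a + b − a·b on (0.5700, 0.4332) = 0.7563
  → value = 0.7563
|0.5700 − 0.7563| = 0.186

0.186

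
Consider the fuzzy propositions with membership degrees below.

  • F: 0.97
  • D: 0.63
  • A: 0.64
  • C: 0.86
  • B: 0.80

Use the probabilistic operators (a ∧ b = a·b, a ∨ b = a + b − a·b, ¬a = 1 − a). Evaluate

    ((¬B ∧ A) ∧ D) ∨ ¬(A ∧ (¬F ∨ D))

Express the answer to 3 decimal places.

¬B = 1 − 0.8000 = 0.2000
¬B ∧ A = a·b on (0.2000, 0.6400) = 0.1280
(¬B ∧ A) ∧ D = a·b on (0.1280, 0.6300) = 0.0806
¬F = 1 − 0.9700 = 0.0300
¬F ∨ D = a + b − a·b on (0.0300, 0.6300) = 0.6411
A ∧ (¬F ∨ D) = a·b on (0.6400, 0.6411) = 0.4103
¬(A ∧ (¬F ∨ D)) = 1 − 0.4103 = 0.5897
((¬B ∧ A) ∧ D) ∨ ¬(A ∧ (¬F ∨ D)) = a + b − a·b on (0.0806, 0.5897) = 0.6228

0.623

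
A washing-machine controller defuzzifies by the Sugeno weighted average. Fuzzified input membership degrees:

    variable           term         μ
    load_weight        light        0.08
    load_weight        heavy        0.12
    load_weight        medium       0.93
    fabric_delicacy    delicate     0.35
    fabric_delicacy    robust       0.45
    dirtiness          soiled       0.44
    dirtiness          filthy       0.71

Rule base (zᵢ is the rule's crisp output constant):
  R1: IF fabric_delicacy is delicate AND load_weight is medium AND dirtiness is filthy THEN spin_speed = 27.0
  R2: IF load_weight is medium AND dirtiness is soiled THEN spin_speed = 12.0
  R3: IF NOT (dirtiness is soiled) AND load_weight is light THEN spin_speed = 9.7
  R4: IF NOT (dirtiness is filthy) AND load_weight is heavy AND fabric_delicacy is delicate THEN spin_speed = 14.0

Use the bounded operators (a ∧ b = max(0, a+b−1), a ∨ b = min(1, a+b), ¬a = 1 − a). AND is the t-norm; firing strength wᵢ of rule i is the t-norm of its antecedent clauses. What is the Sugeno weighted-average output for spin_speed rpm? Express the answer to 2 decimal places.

R1 (z=27.0): delicate=0.35, medium=0.93, filthy=0.71; AND[max(0, a+b−1)] → w = 0.00
R2 (z=12.0): medium=0.93, soiled=0.44; AND[max(0, a+b−1)] → w = 0.37
R3 (z=9.7): ¬soiled=1−0.44=0.56, light=0.08; AND[max(0, a+b−1)] → w = 0.00
R4 (z=14.0): ¬filthy=1−0.71=0.29, heavy=0.12, delicate=0.35; AND[max(0, a+b−1)] → w = 0.00
Weighted average = (0.00·27.0 + 0.37·12.0 + 0.00·9.7 + 0.00·14.0) / (0.00 + 0.37 + 0.00 + 0.00)
  = 4.4400 / 0.3700 = 12.00

12.00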